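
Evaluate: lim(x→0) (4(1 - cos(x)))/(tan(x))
This is a 0/0 indeterminate form.

Apply L'Hôpital's rule: differentiate numerator and denominator separately.
  f(x) = 4 - 4·cos(x)   ⇒   f'(x) = 4·sin(x)
  g(x) = tan(x)   ⇒   g'(x) = tan(x)^2 + 1
  lim(x→0) f'(x)/g'(x) = lim(x→0) (4·sin(x))/(tan(x)^2 + 1)
  = 0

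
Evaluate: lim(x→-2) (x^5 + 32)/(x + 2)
This is a standard limit.

Factor or rationalize the expression:
  lim(x→-2) (x^5 + 32)/(x + 2) = 80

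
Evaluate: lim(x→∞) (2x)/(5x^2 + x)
This is an ∞/∞ indeterminate form.

Apply L'Hôpital's rule: differentiate numerator and denominator separately.
  f(x) = 2·x   ⇒   f'(x) = 2
  g(x) = 5·x^2 + x   ⇒   g'(x) = 10·x + 1
  lim(x→∞) f'(x)/g'(x) = lim(x→∞) (2)/(10·x + 1)
  = 0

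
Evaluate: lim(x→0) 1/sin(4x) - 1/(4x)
This is an ∞-∞ indeterminate form.

Combine fractions or rationalize to convert ∞-∞ to 0/0 form:
  lim(x→0) 1/sin(4x) - 1/(4x) = 0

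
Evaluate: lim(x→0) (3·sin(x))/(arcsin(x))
This is a 0/0 indeterminate form.

Apply L'Hôpital's rule: differentiate numerator and denominator separately.
  f(x) = 3·sin(x)   ⇒   f'(x) = 3·cos(x)
  g(x) = asin(x)   ⇒   g'(x) = 1/sqrt(1 - x^2)
  lim(x→0) f'(x)/g'(x) = lim(x→0) (3·cos(x))/(1/sqrt(1 - x^2))
  = 3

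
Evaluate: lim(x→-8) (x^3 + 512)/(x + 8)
This is a standard limit.

Factor or rationalize the expression:
  lim(x→-8) (x^3 + 512)/(x + 8) = 192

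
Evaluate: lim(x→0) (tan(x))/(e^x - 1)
This is a 0/0 indeterminate form.

Apply L'Hôpital's rule: differentiate numerator and denominator separately.
  f(x) = tan(x)   ⇒   f'(x) = tan(x)^2 + 1
  g(x) = e^(x) - 1   ⇒   g'(x) = e^(x)
  lim(x→0) f'(x)/g'(x) = lim(x→0) (tan(x)^2 + 1)/(e^(x))
  = 1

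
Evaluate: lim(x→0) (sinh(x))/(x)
This is a 0/0 indeterminate form.

Apply L'Hôpital's rule: differentiate numerator and denominator separately.
  f(x) = sinh(x)   ⇒   f'(x) = cosh(x)
  g(x) = x   ⇒   g'(x) = 1
  lim(x→0) f'(x)/g'(x) = lim(x→0) (cosh(x))/(1)
  = 1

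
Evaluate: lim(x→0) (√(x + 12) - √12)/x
This is a standard limit.

Factor or rationalize the expression:
  lim(x→0) (√(x + 12) - √12)/x = sqrt(3)/12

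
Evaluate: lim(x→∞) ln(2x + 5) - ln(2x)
This is an ∞-∞ indeterminate form.

Combine fractions or rationalize to convert ∞-∞ to 0/0 form:
  lim(x→∞) ln(2x + 5) - ln(2x) = 0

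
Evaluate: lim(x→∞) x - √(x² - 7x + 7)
This is an ∞-∞ indeterminate form.

Combine fractions or rationalize to convert ∞-∞ to 0/0 form:
  lim(x→∞) x - √(x² - 7x + 7) = 7/2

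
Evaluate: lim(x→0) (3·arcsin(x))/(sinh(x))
This is a 0/0 indeterminate form.

Apply L'Hôpital's rule: differentiate numerator and denominator separately.
  f(x) = 3·asin(x)   ⇒   f'(x) = 3/sqrt(1 - x^2)
  g(x) = sinh(x)   ⇒   g'(x) = cosh(x)
  lim(x→0) f'(x)/g'(x) = lim(x→0) (3/sqrt(1 - x^2))/(cosh(x))
  = 3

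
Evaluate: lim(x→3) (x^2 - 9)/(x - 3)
This is a standard limit.

Factor or rationalize the expression:
  lim(x→3) (x^2 - 9)/(x - 3) = 6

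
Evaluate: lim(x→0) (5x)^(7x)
This is an exponential indeterminate form.

For exponential indeterminate forms, take the natural log:
  Let L = lim(x→0) (5x)^(7x)
  Then ln(L) = lim(x→0) [exponent × ln(base)]
  Evaluate using L'Hôpital or standard limits, then exponentiate.
  L = 1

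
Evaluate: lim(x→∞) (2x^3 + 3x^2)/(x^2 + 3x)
This is an ∞/∞ indeterminate form.

Apply L'Hôpital's rule: differentiate numerator and denominator separately.
  f(x) = 2·x^3 + 3·x^2   ⇒   f'(x) = 6·x^2 + 6·x
  g(x) = x^2 + 3·x   ⇒   g'(x) = 2·x + 3
  lim(x→∞) f'(x)/g'(x) = lim(x→∞) (6·x^2 + 6·x)/(2·x + 3)
  = ∞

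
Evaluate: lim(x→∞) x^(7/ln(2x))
This is an exponential indeterminate form.

For exponential indeterminate forms, take the natural log:
  Let L = lim(x→∞) x^(7/ln(2x))
  Then ln(L) = lim(x→∞) [exponent × ln(base)]
  Evaluate using L'Hôpital or standard limits, then exponentiate.
  L = e^(7)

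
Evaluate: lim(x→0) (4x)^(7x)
This is an exponential indeterminate form.

For exponential indeterminate forms, take the natural log:
  Let L = lim(x→0) (4x)^(7x)
  Then ln(L) = lim(x→0) [exponent × ln(base)]
  Evaluate using L'Hôpital or standard limits, then exponentiate.
  L = 1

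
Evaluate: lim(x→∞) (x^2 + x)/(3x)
This is an ∞/∞ indeterminate form.

Apply L'Hôpital's rule: differentiate numerator and denominator separately.
  f(x) = x^2 + x   ⇒   f'(x) = 2·x + 1
  g(x) = 3·x   ⇒   g'(x) = 3
  lim(x→∞) f'(x)/g'(x) = lim(x→∞) (2·x + 1)/(3)
  = ∞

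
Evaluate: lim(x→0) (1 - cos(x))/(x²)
This is a 0/0 indeterminate form.

Apply L'Hôpital's rule: differentiate numerator and denominator separately.
  f(x) = 1 - cos(x)   ⇒   f'(x) = sin(x)
  g(x) = x^2   ⇒   g'(x) = 2·x
  lim(x→0) f'(x)/g'(x) = lim(x→0) (sin(x))/(2·x)
  = 1/2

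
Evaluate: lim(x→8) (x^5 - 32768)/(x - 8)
This is a standard limit.

Factor or rationalize the expression:
  lim(x→8) (x^5 - 32768)/(x - 8) = 20480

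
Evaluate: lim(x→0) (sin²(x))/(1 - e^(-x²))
This is a 0/0 indeterminate form.

Apply L'Hôpital's rule: differentiate numerator and denominator separately.
  f(x) = sin(x)^2   ⇒   f'(x) = 2·sin(x)·cos(x)
  g(x) = 1 - e^(-x^2)   ⇒   g'(x) = 2·x·e^(-x^2)
  lim(x→0) f'(x)/g'(x) = lim(x→0) (2·sin(x)·cos(x))/(2·x·e^(-x^2))
  = 1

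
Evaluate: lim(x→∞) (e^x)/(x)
This is an ∞/∞ indeterminate form.

Apply L'Hôpital's rule: differentiate numerator and denominator separately.
  f(x) = e^(x)   ⇒   f'(x) = e^(x)
  g(x) = x   ⇒   g'(x) = 1
  lim(x→∞) f'(x)/g'(x) = lim(x→∞) (e^(x))/(1)
  = ∞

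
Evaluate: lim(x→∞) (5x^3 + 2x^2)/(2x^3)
This is an ∞/∞ indeterminate form.

Apply L'Hôpital's rule: differentiate numerator and denominator separately.
  f(x) = 5·x^3 + 2·x^2   ⇒   f'(x) = 15·x^2 + 4·x
  g(x) = 2·x^3   ⇒   g'(x) = 6·x^2
  lim(x→∞) f'(x)/g'(x) = lim(x→∞) (15·x^2 + 4·x)/(6·x^2)
  = 5/2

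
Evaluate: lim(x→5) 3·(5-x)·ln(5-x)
This is a 0·∞ indeterminate form.

Rewrite 0·∞ as a quotient (0/0 or ∞/∞ form), then apply L'Hôpital's rule:
  lim(x→5) 3·(5-x)·ln(5-x) = 0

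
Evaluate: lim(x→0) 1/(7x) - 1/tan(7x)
This is an ∞-∞ indeterminate form.

Combine fractions or rationalize to convert ∞-∞ to 0/0 form:
  lim(x→0) 1/(7x) - 1/tan(7x) = 0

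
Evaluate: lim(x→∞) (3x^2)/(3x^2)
This is an ∞/∞ indeterminate form.

Apply L'Hôpital's rule: differentiate numerator and denominator separately.
  f(x) = 3·x^2   ⇒   f'(x) = 6·x
  g(x) = 3·x^2   ⇒   g'(x) = 6·x
  lim(x→∞) f'(x)/g'(x) = lim(x→∞) (6·x)/(6·x)
  = 1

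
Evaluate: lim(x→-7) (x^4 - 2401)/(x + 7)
This is a standard limit.

Factor or rationalize the expression:
  lim(x→-7) (x^4 - 2401)/(x + 7) = -1372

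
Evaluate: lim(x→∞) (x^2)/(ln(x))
This is an ∞/∞ indeterminate form.

Apply L'Hôpital's rule: differentiate numerator and denominator separately.
  f(x) = x^2   ⇒   f'(x) = 2·x
  g(x) = ln(x)   ⇒   g'(x) = 1/x
  lim(x→∞) f'(x)/g'(x) = lim(x→∞) (2·x)/(1/x)
  = ∞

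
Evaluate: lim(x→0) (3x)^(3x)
This is an exponential indeterminate form.

For exponential indeterminate forms, take the natural log:
  Let L = lim(x→0) (3x)^(3x)
  Then ln(L) = lim(x→0) [exponent × ln(base)]
  Evaluate using L'Hôpital or standard limits, then exponentiate.
  L = 1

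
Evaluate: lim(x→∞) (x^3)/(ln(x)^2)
This is an ∞/∞ indeterminate form.

Apply L'Hôpital's rule: differentiate numerator and denominator separately.
  f(x) = x^3   ⇒   f'(x) = 3·x^2
  g(x) = ln(x)^2   ⇒   g'(x) = 2·ln(x)/x
  lim(x→∞) f'(x)/g'(x) = lim(x→∞) (3·x^2)/(2·ln(x)/x)
  = ∞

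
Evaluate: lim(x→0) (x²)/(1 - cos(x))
This is a 0/0 indeterminate form.

Apply L'Hôpital's rule: differentiate numerator and denominator separately.
  f(x) = x^2   ⇒   f'(x) = 2·x
  g(x) = 1 - cos(x)   ⇒   g'(x) = sin(x)
  lim(x→0) f'(x)/g'(x) = lim(x→0) (2·x)/(sin(x))
  = 2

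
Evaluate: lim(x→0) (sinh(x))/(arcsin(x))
This is a 0/0 indeterminate form.

Apply L'Hôpital's rule: differentiate numerator and denominator separately.
  f(x) = sinh(x)   ⇒   f'(x) = cosh(x)
  g(x) = asin(x)   ⇒   g'(x) = 1/sqrt(1 - x^2)
  lim(x→0) f'(x)/g'(x) = lim(x→0) (cosh(x))/(1/sqrt(1 - x^2))
  = 1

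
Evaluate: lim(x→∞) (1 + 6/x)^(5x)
This is an exponential indeterminate form.

For exponential indeterminate forms, take the natural log:
  Let L = lim(x→∞) (1 + 6/x)^(5x)
  Then ln(L) = lim(x→∞) [exponent × ln(base)]
  Evaluate using L'Hôpital or standard limits, then exponentiate.
  L = e^(30)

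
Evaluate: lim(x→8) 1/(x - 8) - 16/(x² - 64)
This is an ∞-∞ indeterminate form.

Combine fractions or rationalize to convert ∞-∞ to 0/0 form:
  lim(x→8) 1/(x - 8) - 16/(x² - 64) = 1/16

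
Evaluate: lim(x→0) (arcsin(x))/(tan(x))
This is a 0/0 indeterminate form.

Apply L'Hôpital's rule: differentiate numerator and denominator separately.
  f(x) = asin(x)   ⇒   f'(x) = 1/sqrt(1 - x^2)
  g(x) = tan(x)   ⇒   g'(x) = tan(x)^2 + 1
  lim(x→0) f'(x)/g'(x) = lim(x→0) (1/sqrt(1 - x^2))/(tan(x)^2 + 1)
  = 1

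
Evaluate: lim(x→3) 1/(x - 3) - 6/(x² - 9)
This is an ∞-∞ indeterminate form.

Combine fractions or rationalize to convert ∞-∞ to 0/0 form:
  lim(x→3) 1/(x - 3) - 6/(x² - 9) = 1/6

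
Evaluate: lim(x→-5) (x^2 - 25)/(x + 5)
This is a standard limit.

Factor or rationalize the expression:
  lim(x→-5) (x^2 - 25)/(x + 5) = -10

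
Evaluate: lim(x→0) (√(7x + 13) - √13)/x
This is a standard limit.

Factor or rationalize the expression:
  lim(x→0) (√(7x + 13) - √13)/x = 7·sqrt(13)/26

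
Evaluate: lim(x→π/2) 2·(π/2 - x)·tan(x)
This is a 0·∞ indeterminate form.

Rewrite 0·∞ as a quotient (0/0 or ∞/∞ form), then apply L'Hôpital's rule:
  lim(x→π/2) 2·(π/2 - x)·tan(x) = 2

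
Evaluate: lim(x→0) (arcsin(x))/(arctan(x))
This is a 0/0 indeterminate form.

Apply L'Hôpital's rule: differentiate numerator and denominator separately.
  f(x) = asin(x)   ⇒   f'(x) = 1/sqrt(1 - x^2)
  g(x) = atan(x)   ⇒   g'(x) = 1/(x^2 + 1)
  lim(x→0) f'(x)/g'(x) = lim(x→0) (1/sqrt(1 - x^2))/(1/(x^2 + 1))
  = 1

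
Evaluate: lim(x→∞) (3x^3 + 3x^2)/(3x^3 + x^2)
This is an ∞/∞ indeterminate form.

Apply L'Hôpital's rule: differentiate numerator and denominator separately.
  f(x) = 3·x^3 + 3·x^2   ⇒   f'(x) = 9·x^2 + 6·x
  g(x) = 3·x^3 + x^2   ⇒   g'(x) = 9·x^2 + 2·x
  lim(x→∞) f'(x)/g'(x) = lim(x→∞) (9·x^2 + 6·x)/(9·x^2 + 2·x)
  = 1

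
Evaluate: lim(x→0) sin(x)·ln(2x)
This is a 0·∞ indeterminate form.

Rewrite 0·∞ as a quotient (0/0 or ∞/∞ form), then apply L'Hôpital's rule:
  lim(x→0) sin(x)·ln(2x) = 0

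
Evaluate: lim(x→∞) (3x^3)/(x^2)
This is an ∞/∞ indeterminate form.

Apply L'Hôpital's rule: differentiate numerator and denominator separately.
  f(x) = 3·x^3   ⇒   f'(x) = 9·x^2
  g(x) = x^2   ⇒   g'(x) = 2·x
  lim(x→∞) f'(x)/g'(x) = lim(x→∞) (9·x^2)/(2·x)
  = ∞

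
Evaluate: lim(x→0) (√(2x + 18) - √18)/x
This is a standard limit.

Factor or rationalize the expression:
  lim(x→0) (√(2x + 18) - √18)/x = sqrt(2)/6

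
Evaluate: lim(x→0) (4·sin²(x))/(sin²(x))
This is a 0/0 indeterminate form.

Apply L'Hôpital's rule: differentiate numerator and denominator separately.
  f(x) = 4·sin(x)^2   ⇒   f'(x) = 8·sin(x)·cos(x)
  g(x) = sin(x)^2   ⇒   g'(x) = 2·sin(x)·cos(x)
  lim(x→0) f'(x)/g'(x) = lim(x→0) (8·sin(x)·cos(x))/(2·sin(x)·cos(x))
  = 4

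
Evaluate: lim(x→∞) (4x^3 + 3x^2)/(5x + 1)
This is an ∞/∞ indeterminate form.

Apply L'Hôpital's rule: differentiate numerator and denominator separately.
  f(x) = 4·x^3 + 3·x^2   ⇒   f'(x) = 12·x^2 + 6·x
  g(x) = 5·x + 1   ⇒   g'(x) = 5
  lim(x→∞) f'(x)/g'(x) = lim(x→∞) (12·x^2 + 6·x)/(5)
  = ∞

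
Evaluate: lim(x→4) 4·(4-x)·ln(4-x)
This is a 0·∞ indeterminate form.

Rewrite 0·∞ as a quotient (0/0 or ∞/∞ form), then apply L'Hôpital's rule:
  lim(x→4) 4·(4-x)·ln(4-x) = 0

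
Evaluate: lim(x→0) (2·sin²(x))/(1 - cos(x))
This is a 0/0 indeterminate form.

Apply L'Hôpital's rule: differentiate numerator and denominator separately.
  f(x) = 2·sin(x)^2   ⇒   f'(x) = 4·sin(x)·cos(x)
  g(x) = 1 - cos(x)   ⇒   g'(x) = sin(x)
  lim(x→0) f'(x)/g'(x) = lim(x→0) (4·sin(x)·cos(x))/(sin(x))
  = 4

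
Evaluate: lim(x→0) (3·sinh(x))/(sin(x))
This is a 0/0 indeterminate form.

Apply L'Hôpital's rule: differentiate numerator and denominator separately.
  f(x) = 3·sinh(x)   ⇒   f'(x) = 3·cosh(x)
  g(x) = sin(x)   ⇒   g'(x) = cos(x)
  lim(x→0) f'(x)/g'(x) = lim(x→0) (3·cosh(x))/(cos(x))
  = 3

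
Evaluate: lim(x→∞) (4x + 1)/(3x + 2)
This is an ∞/∞ indeterminate form.

Apply L'Hôpital's rule: differentiate numerator and denominator separately.
  f(x) = 4·x + 1   ⇒   f'(x) = 4
  g(x) = 3·x + 2   ⇒   g'(x) = 3
  lim(x→∞) f'(x)/g'(x) = lim(x→∞) (4)/(3)
  = 4/3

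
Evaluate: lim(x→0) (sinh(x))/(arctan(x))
This is a 0/0 indeterminate form.

Apply L'Hôpital's rule: differentiate numerator and denominator separately.
  f(x) = sinh(x)   ⇒   f'(x) = cosh(x)
  g(x) = atan(x)   ⇒   g'(x) = 1/(x^2 + 1)
  lim(x→0) f'(x)/g'(x) = lim(x→0) (cosh(x))/(1/(x^2 + 1))
  = 1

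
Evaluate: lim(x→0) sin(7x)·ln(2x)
This is a 0·∞ indeterminate form.

Rewrite 0·∞ as a quotient (0/0 or ∞/∞ form), then apply L'Hôpital's rule:
  lim(x→0) sin(7x)·ln(2x) = 0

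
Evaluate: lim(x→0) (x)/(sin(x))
This is a 0/0 indeterminate form.

Apply L'Hôpital's rule: differentiate numerator and denominator separately.
  f(x) = x   ⇒   f'(x) = 1
  g(x) = sin(x)   ⇒   g'(x) = cos(x)
  lim(x→0) f'(x)/g'(x) = lim(x→0) (1)/(cos(x))
  = 1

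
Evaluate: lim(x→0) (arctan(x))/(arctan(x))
This is a 0/0 indeterminate form.

Apply L'Hôpital's rule: differentiate numerator and denominator separately.
  f(x) = atan(x)   ⇒   f'(x) = 1/(x^2 + 1)
  g(x) = atan(x)   ⇒   g'(x) = 1/(x^2 + 1)
  lim(x→0) f'(x)/g'(x) = lim(x→0) (1/(x^2 + 1))/(1/(x^2 + 1))
  = 1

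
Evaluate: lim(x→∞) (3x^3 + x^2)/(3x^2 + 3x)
This is an ∞/∞ indeterminate form.

Apply L'Hôpital's rule: differentiate numerator and denominator separately.
  f(x) = 3·x^3 + x^2   ⇒   f'(x) = 9·x^2 + 2·x
  g(x) = 3·x^2 + 3·x   ⇒   g'(x) = 6·x + 3
  lim(x→∞) f'(x)/g'(x) = lim(x→∞) (9·x^2 + 2·x)/(6·x + 3)
  = ∞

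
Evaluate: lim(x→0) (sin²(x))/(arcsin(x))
This is a 0/0 indeterminate form.

Apply L'Hôpital's rule: differentiate numerator and denominator separately.
  f(x) = sin(x)^2   ⇒   f'(x) = 2·sin(x)·cos(x)
  g(x) = asin(x)   ⇒   g'(x) = 1/sqrt(1 - x^2)
  lim(x→0) f'(x)/g'(x) = lim(x→0) (2·sin(x)·cos(x))/(1/sqrt(1 - x^2))
  = 0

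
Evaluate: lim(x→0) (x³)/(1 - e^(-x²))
This is a 0/0 indeterminate form.

Apply L'Hôpital's rule: differentiate numerator and denominator separately.
  f(x) = x^3   ⇒   f'(x) = 3·x^2
  g(x) = 1 - e^(-x^2)   ⇒   g'(x) = 2·x·e^(-x^2)
  lim(x→0) f'(x)/g'(x) = lim(x→0) (3·x^2)/(2·x·e^(-x^2))
  = 0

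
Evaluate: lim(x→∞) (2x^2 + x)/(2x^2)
This is an ∞/∞ indeterminate form.

Apply L'Hôpital's rule: differentiate numerator and denominator separately.
  f(x) = 2·x^2 + x   ⇒   f'(x) = 4·x + 1
  g(x) = 2·x^2   ⇒   g'(x) = 4·x
  lim(x→∞) f'(x)/g'(x) = lim(x→∞) (4·x + 1)/(4·x)
  = 1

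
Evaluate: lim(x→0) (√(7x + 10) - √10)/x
This is a standard limit.

Factor or rationalize the expression:
  lim(x→0) (√(7x + 10) - √10)/x = 7·sqrt(10)/20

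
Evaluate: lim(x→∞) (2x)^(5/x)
This is an exponential indeterminate form.

For exponential indeterminate forms, take the natural log:
  Let L = lim(x→∞) (2x)^(5/x)
  Then ln(L) = lim(x→∞) [exponent × ln(base)]
  Evaluate using L'Hôpital or standard limits, then exponentiate.
  L = 1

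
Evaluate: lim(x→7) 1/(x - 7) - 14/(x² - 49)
This is an ∞-∞ indeterminate form.

Combine fractions or rationalize to convert ∞-∞ to 0/0 form:
  lim(x→7) 1/(x - 7) - 14/(x² - 49) = 1/14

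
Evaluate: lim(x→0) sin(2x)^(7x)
This is an exponential indeterminate form.

For exponential indeterminate forms, take the natural log:
  Let L = lim(x→0) sin(2x)^(7x)
  Then ln(L) = lim(x→0) [exponent × ln(base)]
  Evaluate using L'Hôpital or standard limits, then exponentiate.
  L = 1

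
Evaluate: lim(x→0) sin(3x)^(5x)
This is an exponential indeterminate form.

For exponential indeterminate forms, take the natural log:
  Let L = lim(x→0) sin(3x)^(5x)
  Then ln(L) = lim(x→0) [exponent × ln(base)]
  Evaluate using L'Hôpital or standard limits, then exponentiate.
  L = 1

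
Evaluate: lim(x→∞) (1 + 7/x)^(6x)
This is an exponential indeterminate form.

For exponential indeterminate forms, take the natural log:
  Let L = lim(x→∞) (1 + 7/x)^(6x)
  Then ln(L) = lim(x→∞) [exponent × ln(base)]
  Evaluate using L'Hôpital or standard limits, then exponentiate.
  L = e^(42)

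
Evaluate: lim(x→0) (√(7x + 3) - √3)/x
This is a standard limit.

Factor or rationalize the expression:
  lim(x→0) (√(7x + 3) - √3)/x = 7·sqrt(3)/6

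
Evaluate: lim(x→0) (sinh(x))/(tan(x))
This is a 0/0 indeterminate form.

Apply L'Hôpital's rule: differentiate numerator and denominator separately.
  f(x) = sinh(x)   ⇒   f'(x) = cosh(x)
  g(x) = tan(x)   ⇒   g'(x) = tan(x)^2 + 1
  lim(x→0) f'(x)/g'(x) = lim(x→0) (cosh(x))/(tan(x)^2 + 1)
  = 1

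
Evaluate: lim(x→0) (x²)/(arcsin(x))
This is a 0/0 indeterminate form.

Apply L'Hôpital's rule: differentiate numerator and denominator separately.
  f(x) = x^2   ⇒   f'(x) = 2·x
  g(x) = asin(x)   ⇒   g'(x) = 1/sqrt(1 - x^2)
  lim(x→0) f'(x)/g'(x) = lim(x→0) (2·x)/(1/sqrt(1 - x^2))
  = 0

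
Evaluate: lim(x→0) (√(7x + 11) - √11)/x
This is a standard limit.

Factor or rationalize the expression:
  lim(x→0) (√(7x + 11) - √11)/x = 7·sqrt(11)/22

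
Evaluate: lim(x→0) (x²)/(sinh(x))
This is a 0/0 indeterminate form.

Apply L'Hôpital's rule: differentiate numerator and denominator separately.
  f(x) = x^2   ⇒   f'(x) = 2·x
  g(x) = sinh(x)   ⇒   g'(x) = cosh(x)
  lim(x→0) f'(x)/g'(x) = lim(x→0) (2·x)/(cosh(x))
  = 0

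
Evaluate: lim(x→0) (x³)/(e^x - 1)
This is a 0/0 indeterminate form.

Apply L'Hôpital's rule: differentiate numerator and denominator separately.
  f(x) = x^3   ⇒   f'(x) = 3·x^2
  g(x) = e^(x) - 1   ⇒   g'(x) = e^(x)
  lim(x→0) f'(x)/g'(x) = lim(x→0) (3·x^2)/(e^(x))
  = 0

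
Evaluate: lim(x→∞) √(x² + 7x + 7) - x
This is an ∞-∞ indeterminate form.

Combine fractions or rationalize to convert ∞-∞ to 0/0 form:
  lim(x→∞) √(x² + 7x + 7) - x = 7/2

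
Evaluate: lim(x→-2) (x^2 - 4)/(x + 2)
This is a standard limit.

Factor or rationalize the expression:
  lim(x→-2) (x^2 - 4)/(x + 2) = -4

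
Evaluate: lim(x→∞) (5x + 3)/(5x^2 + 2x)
This is an ∞/∞ indeterminate form.

Apply L'Hôpital's rule: differentiate numerator and denominator separately.
  f(x) = 5·x + 3   ⇒   f'(x) = 5
  g(x) = 5·x^2 + 2·x   ⇒   g'(x) = 10·x + 2
  lim(x→∞) f'(x)/g'(x) = lim(x→∞) (5)/(10·x + 2)
  = 0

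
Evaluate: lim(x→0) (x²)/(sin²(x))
This is a 0/0 indeterminate form.

Apply L'Hôpital's rule: differentiate numerator and denominator separately.
  f(x) = x^2   ⇒   f'(x) = 2·x
  g(x) = sin(x)^2   ⇒   g'(x) = 2·sin(x)·cos(x)
  lim(x→0) f'(x)/g'(x) = lim(x→0) (2·x)/(2·sin(x)·cos(x))
  = 1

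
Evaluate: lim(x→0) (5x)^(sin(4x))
This is an exponential indeterminate form.

For exponential indeterminate forms, take the natural log:
  Let L = lim(x→0) (5x)^(sin(4x))
  Then ln(L) = lim(x→0) [exponent × ln(base)]
  Evaluate using L'Hôpital or standard limits, then exponentiate.
  L = 1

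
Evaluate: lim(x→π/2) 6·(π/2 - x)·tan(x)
This is a 0·∞ indeterminate form.

Rewrite 0·∞ as a quotient (0/0 or ∞/∞ form), then apply L'Hôpital's rule:
  lim(x→π/2) 6·(π/2 - x)·tan(x) = 6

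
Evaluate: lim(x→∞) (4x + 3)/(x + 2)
This is an ∞/∞ indeterminate form.

Apply L'Hôpital's rule: differentiate numerator and denominator separately.
  f(x) = 4·x + 3   ⇒   f'(x) = 4
  g(x) = x + 2   ⇒   g'(x) = 1
  lim(x→∞) f'(x)/g'(x) = lim(x→∞) (4)/(1)
  = 4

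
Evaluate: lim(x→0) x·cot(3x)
This is a 0·∞ indeterminate form.

Rewrite 0·∞ as a quotient (0/0 or ∞/∞ form), then apply L'Hôpital's rule:
  lim(x→0) x·cot(3x) = 1/3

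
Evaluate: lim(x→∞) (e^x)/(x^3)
This is an ∞/∞ indeterminate form.

Apply L'Hôpital's rule: differentiate numerator and denominator separately.
  f(x) = e^(x)   ⇒   f'(x) = e^(x)
  g(x) = x^3   ⇒   g'(x) = 3·x^2
  lim(x→∞) f'(x)/g'(x) = lim(x→∞) (e^(x))/(3·x^2)
  = ∞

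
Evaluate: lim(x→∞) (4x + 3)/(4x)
This is an ∞/∞ indeterminate form.

Apply L'Hôpital's rule: differentiate numerator and denominator separately.
  f(x) = 4·x + 3   ⇒   f'(x) = 4
  g(x) = 4·x   ⇒   g'(x) = 4
  lim(x→∞) f'(x)/g'(x) = lim(x→∞) (4)/(4)
  = 1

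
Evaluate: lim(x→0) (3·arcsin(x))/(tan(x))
This is a 0/0 indeterminate form.

Apply L'Hôpital's rule: differentiate numerator and denominator separately.
  f(x) = 3·asin(x)   ⇒   f'(x) = 3/sqrt(1 - x^2)
  g(x) = tan(x)   ⇒   g'(x) = tan(x)^2 + 1
  lim(x→0) f'(x)/g'(x) = lim(x→0) (3/sqrt(1 - x^2))/(tan(x)^2 + 1)
  = 3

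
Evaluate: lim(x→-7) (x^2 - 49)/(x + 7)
This is a standard limit.

Factor or rationalize the expression:
  lim(x→-7) (x^2 - 49)/(x + 7) = -14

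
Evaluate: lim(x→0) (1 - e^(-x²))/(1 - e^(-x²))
This is a 0/0 indeterminate form.

Apply L'Hôpital's rule: differentiate numerator and denominator separately.
  f(x) = 1 - e^(-x^2)   ⇒   f'(x) = 2·x·e^(-x^2)
  g(x) = 1 - e^(-x^2)   ⇒   g'(x) = 2·x·e^(-x^2)
  lim(x→0) f'(x)/g'(x) = lim(x→0) (2·x·e^(-x^2))/(2·x·e^(-x^2))
  = 1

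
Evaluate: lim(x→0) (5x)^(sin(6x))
This is an exponential indeterminate form.

For exponential indeterminate forms, take the natural log:
  Let L = lim(x→0) (5x)^(sin(6x))
  Then ln(L) = lim(x→0) [exponent × ln(base)]
  Evaluate using L'Hôpital or standard limits, then exponentiate.
  L = 1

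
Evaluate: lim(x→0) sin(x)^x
This is an exponential indeterminate form.

For exponential indeterminate forms, take the natural log:
  Let L = lim(x→0) sin(x)^x
  Then ln(L) = lim(x→0) [exponent × ln(base)]
  Evaluate using L'Hôpital or standard limits, then exponentiate.
  L = 1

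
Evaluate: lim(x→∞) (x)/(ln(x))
This is an ∞/∞ indeterminate form.

Apply L'Hôpital's rule: differentiate numerator and denominator separately.
  f(x) = x   ⇒   f'(x) = 1
  g(x) = ln(x)   ⇒   g'(x) = 1/x
  lim(x→∞) f'(x)/g'(x) = lim(x→∞) (1)/(1/x)
  = ∞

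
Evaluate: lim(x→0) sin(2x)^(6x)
This is an exponential indeterminate form.

For exponential indeterminate forms, take the natural log:
  Let L = lim(x→0) sin(2x)^(6x)
  Then ln(L) = lim(x→0) [exponent × ln(base)]
  Evaluate using L'Hôpital or standard limits, then exponentiate.
  L = 1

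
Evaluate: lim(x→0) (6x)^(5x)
This is an exponential indeterminate form.

For exponential indeterminate forms, take the natural log:
  Let L = lim(x→0) (6x)^(5x)
  Then ln(L) = lim(x→0) [exponent × ln(base)]
  Evaluate using L'Hôpital or standard limits, then exponentiate.
  L = 1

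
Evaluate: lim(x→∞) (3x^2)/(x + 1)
This is an ∞/∞ indeterminate form.

Apply L'Hôpital's rule: differentiate numerator and denominator separately.
  f(x) = 3·x^2   ⇒   f'(x) = 6·x
  g(x) = x + 1   ⇒   g'(x) = 1
  lim(x→∞) f'(x)/g'(x) = lim(x→∞) (6·x)/(1)
  = ∞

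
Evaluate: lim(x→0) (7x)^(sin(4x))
This is an exponential indeterminate form.

For exponential indeterminate forms, take the natural log:
  Let L = lim(x→0) (7x)^(sin(4x))
  Then ln(L) = lim(x→0) [exponent × ln(base)]
  Evaluate using L'Hôpital or standard limits, then exponentiate.
  L = 1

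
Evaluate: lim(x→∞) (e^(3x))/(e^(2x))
This is an ∞/∞ indeterminate form.

Apply L'Hôpital's rule: differentiate numerator and denominator separately.
  f(x) = e^(3·x)   ⇒   f'(x) = 3·e^(3·x)
  g(x) = e^(2·x)   ⇒   g'(x) = 2·e^(2·x)
  lim(x→∞) f'(x)/g'(x) = lim(x→∞) (3·e^(3·x))/(2·e^(2·x))
  = ∞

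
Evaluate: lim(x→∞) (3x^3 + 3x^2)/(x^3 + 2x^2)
This is an ∞/∞ indeterminate form.

Apply L'Hôpital's rule: differentiate numerator and denominator separately.
  f(x) = 3·x^3 + 3·x^2   ⇒   f'(x) = 9·x^2 + 6·x
  g(x) = x^3 + 2·x^2   ⇒   g'(x) = 3·x^2 + 4·x
  lim(x→∞) f'(x)/g'(x) = lim(x→∞) (9·x^2 + 6·x)/(3·x^2 + 4·x)
  = 3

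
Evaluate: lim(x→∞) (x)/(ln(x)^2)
This is an ∞/∞ indeterminate form.

Apply L'Hôpital's rule: differentiate numerator and denominator separately.
  f(x) = x   ⇒   f'(x) = 1
  g(x) = ln(x)^2   ⇒   g'(x) = 2·ln(x)/x
  lim(x→∞) f'(x)/g'(x) = lim(x→∞) (1)/(2·ln(x)/x)
  = ∞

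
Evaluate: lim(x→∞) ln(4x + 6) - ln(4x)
This is an ∞-∞ indeterminate form.

Combine fractions or rationalize to convert ∞-∞ to 0/0 form:
  lim(x→∞) ln(4x + 6) - ln(4x) = 0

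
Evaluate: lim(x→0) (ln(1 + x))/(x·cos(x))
This is a 0/0 indeterminate form.

Apply L'Hôpital's rule: differentiate numerator and denominator separately.
  f(x) = ln(x + 1)   ⇒   f'(x) = 1/(x + 1)
  g(x) = x·cos(x)   ⇒   g'(x) = -x·sin(x) + cos(x)
  lim(x→0) f'(x)/g'(x) = lim(x→0) (1/(x + 1))/(-x·sin(x) + cos(x))
  = 1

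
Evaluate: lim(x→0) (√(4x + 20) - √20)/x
This is a standard limit.

Factor or rationalize the expression:
  lim(x→0) (√(4x + 20) - √20)/x = sqrt(5)/5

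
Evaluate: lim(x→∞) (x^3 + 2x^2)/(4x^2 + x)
This is an ∞/∞ indeterminate form.

Apply L'Hôpital's rule: differentiate numerator and denominator separately.
  f(x) = x^3 + 2·x^2   ⇒   f'(x) = 3·x^2 + 4·x
  g(x) = 4·x^2 + x   ⇒   g'(x) = 8·x + 1
  lim(x→∞) f'(x)/g'(x) = lim(x→∞) (3·x^2 + 4·x)/(8·x + 1)
  = ∞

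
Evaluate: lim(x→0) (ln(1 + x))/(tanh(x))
This is a 0/0 indeterminate form.

Apply L'Hôpital's rule: differentiate numerator and denominator separately.
  f(x) = ln(x + 1)   ⇒   f'(x) = 1/(x + 1)
  g(x) = tanh(x)   ⇒   g'(x) = 1 - tanh(x)^2
  lim(x→0) f'(x)/g'(x) = lim(x→0) (1/(x + 1))/(1 - tanh(x)^2)
  = 1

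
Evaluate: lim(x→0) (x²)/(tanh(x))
This is a 0/0 indeterminate form.

Apply L'Hôpital's rule: differentiate numerator and denominator separately.
  f(x) = x^2   ⇒   f'(x) = 2·x
  g(x) = tanh(x)   ⇒   g'(x) = 1 - tanh(x)^2
  lim(x→0) f'(x)/g'(x) = lim(x→0) (2·x)/(1 - tanh(x)^2)
  = 0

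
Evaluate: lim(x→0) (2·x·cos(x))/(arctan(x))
This is a 0/0 indeterminate form.

Apply L'Hôpital's rule: differentiate numerator and denominator separately.
  f(x) = 2·x·cos(x)   ⇒   f'(x) = -2·x·sin(x) + 2·cos(x)
  g(x) = atan(x)   ⇒   g'(x) = 1/(x^2 + 1)
  lim(x→0) f'(x)/g'(x) = lim(x→0) (-2·x·sin(x) + 2·cos(x))/(1/(x^2 + 1))
  = 2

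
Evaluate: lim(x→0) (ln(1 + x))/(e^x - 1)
This is a 0/0 indeterminate form.

Apply L'Hôpital's rule: differentiate numerator and denominator separately.
  f(x) = ln(x + 1)   ⇒   f'(x) = 1/(x + 1)
  g(x) = e^(x) - 1   ⇒   g'(x) = e^(x)
  lim(x→0) f'(x)/g'(x) = lim(x→0) (1/(x + 1))/(e^(x))
  = 1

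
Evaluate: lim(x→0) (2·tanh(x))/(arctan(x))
This is a 0/0 indeterminate form.

Apply L'Hôpital's rule: differentiate numerator and denominator separately.
  f(x) = 2·tanh(x)   ⇒   f'(x) = 2 - 2·tanh(x)^2
  g(x) = atan(x)   ⇒   g'(x) = 1/(x^2 + 1)
  lim(x→0) f'(x)/g'(x) = lim(x→0) (2 - 2·tanh(x)^2)/(1/(x^2 + 1))
  = 2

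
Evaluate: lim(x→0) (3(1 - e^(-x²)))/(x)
This is a 0/0 indeterminate form.

Apply L'Hôpital's rule: differentiate numerator and denominator separately.
  f(x) = 3 - 3·e^(-x^2)   ⇒   f'(x) = 6·x·e^(-x^2)
  g(x) = x   ⇒   g'(x) = 1
  lim(x→0) f'(x)/g'(x) = lim(x→0) (6·x·e^(-x^2))/(1)
  = 0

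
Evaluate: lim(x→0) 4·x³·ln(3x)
This is a 0·∞ indeterminate form.

Rewrite 0·∞ as a quotient (0/0 or ∞/∞ form), then apply L'Hôpital's rule:
  lim(x→0) 4·x³·ln(3x) = 0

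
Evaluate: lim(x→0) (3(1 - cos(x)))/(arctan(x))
This is a 0/0 indeterminate form.

Apply L'Hôpital's rule: differentiate numerator and denominator separately.
  f(x) = 3 - 3·cos(x)   ⇒   f'(x) = 3·sin(x)
  g(x) = atan(x)   ⇒   g'(x) = 1/(x^2 + 1)
  lim(x→0) f'(x)/g'(x) = lim(x→0) (3·sin(x))/(1/(x^2 + 1))
  = 0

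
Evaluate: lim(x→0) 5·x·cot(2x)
This is a 0·∞ indeterminate form.

Rewrite 0·∞ as a quotient (0/0 or ∞/∞ form), then apply L'Hôpital's rule:
  lim(x→0) 5·x·cot(2x) = 5/2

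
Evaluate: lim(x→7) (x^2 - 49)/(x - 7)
This is a standard limit.

Factor or rationalize the expression:
  lim(x→7) (x^2 - 49)/(x - 7) = 14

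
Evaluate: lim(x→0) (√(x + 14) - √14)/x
This is a standard limit.

Factor or rationalize the expression:
  lim(x→0) (√(x + 14) - √14)/x = sqrt(14)/28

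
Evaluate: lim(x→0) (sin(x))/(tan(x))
This is a 0/0 indeterminate form.

Apply L'Hôpital's rule: differentiate numerator and denominator separately.
  f(x) = sin(x)   ⇒   f'(x) = cos(x)
  g(x) = tan(x)   ⇒   g'(x) = tan(x)^2 + 1
  lim(x→0) f'(x)/g'(x) = lim(x→0) (cos(x))/(tan(x)^2 + 1)
  = 1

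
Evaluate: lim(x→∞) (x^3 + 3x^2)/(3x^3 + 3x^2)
This is an ∞/∞ indeterminate form.

Apply L'Hôpital's rule: differentiate numerator and denominator separately.
  f(x) = x^3 + 3·x^2   ⇒   f'(x) = 3·x^2 + 6·x
  g(x) = 3·x^3 + 3·x^2   ⇒   g'(x) = 9·x^2 + 6·x
  lim(x→∞) f'(x)/g'(x) = lim(x→∞) (3·x^2 + 6·x)/(9·x^2 + 6·x)
  = 1/3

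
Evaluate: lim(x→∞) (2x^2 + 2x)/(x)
This is an ∞/∞ indeterminate form.

Apply L'Hôpital's rule: differentiate numerator and denominator separately.
  f(x) = 2·x^2 + 2·x   ⇒   f'(x) = 4·x + 2
  g(x) = x   ⇒   g'(x) = 1
  lim(x→∞) f'(x)/g'(x) = lim(x→∞) (4·x + 2)/(1)
  = ∞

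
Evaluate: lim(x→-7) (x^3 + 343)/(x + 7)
This is a standard limit.

Factor or rationalize the expression:
  lim(x→-7) (x^3 + 343)/(x + 7) = 147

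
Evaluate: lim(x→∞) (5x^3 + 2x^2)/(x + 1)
This is an ∞/∞ indeterminate form.

Apply L'Hôpital's rule: differentiate numerator and denominator separately.
  f(x) = 5·x^3 + 2·x^2   ⇒   f'(x) = 15·x^2 + 4·x
  g(x) = x + 1   ⇒   g'(x) = 1
  lim(x→∞) f'(x)/g'(x) = lim(x→∞) (15·x^2 + 4·x)/(1)
  = ∞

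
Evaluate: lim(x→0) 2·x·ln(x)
This is a 0·∞ indeterminate form.

Rewrite 0·∞ as a quotient (0/0 or ∞/∞ form), then apply L'Hôpital's rule:
  lim(x→0) 2·x·ln(x) = 0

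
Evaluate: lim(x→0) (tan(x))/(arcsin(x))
This is a 0/0 indeterminate form.

Apply L'Hôpital's rule: differentiate numerator and denominator separately.
  f(x) = tan(x)   ⇒   f'(x) = tan(x)^2 + 1
  g(x) = asin(x)   ⇒   g'(x) = 1/sqrt(1 - x^2)
  lim(x→0) f'(x)/g'(x) = lim(x→0) (tan(x)^2 + 1)/(1/sqrt(1 - x^2))
  = 1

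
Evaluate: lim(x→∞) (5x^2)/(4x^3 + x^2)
This is an ∞/∞ indeterminate form.

Apply L'Hôpital's rule: differentiate numerator and denominator separately.
  f(x) = 5·x^2   ⇒   f'(x) = 10·x
  g(x) = 4·x^3 + x^2   ⇒   g'(x) = 12·x^2 + 2·x
  lim(x→∞) f'(x)/g'(x) = lim(x→∞) (10·x)/(12·x^2 + 2·x)
  = 0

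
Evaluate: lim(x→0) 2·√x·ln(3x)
This is a 0·∞ indeterminate form.

Rewrite 0·∞ as a quotient (0/0 or ∞/∞ form), then apply L'Hôpital's rule:
  lim(x→0) 2·√x·ln(3x) = 0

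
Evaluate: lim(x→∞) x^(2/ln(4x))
This is an exponential indeterminate form.

For exponential indeterminate forms, take the natural log:
  Let L = lim(x→∞) x^(2/ln(4x))
  Then ln(L) = lim(x→∞) [exponent × ln(base)]
  Evaluate using L'Hôpital or standard limits, then exponentiate.
  L = e²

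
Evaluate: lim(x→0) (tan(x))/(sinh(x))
This is a 0/0 indeterminate form.

Apply L'Hôpital's rule: differentiate numerator and denominator separately.
  f(x) = tan(x)   ⇒   f'(x) = tan(x)^2 + 1
  g(x) = sinh(x)   ⇒   g'(x) = cosh(x)
  lim(x→0) f'(x)/g'(x) = lim(x→0) (tan(x)^2 + 1)/(cosh(x))
  = 1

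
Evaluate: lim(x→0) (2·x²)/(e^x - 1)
This is a 0/0 indeterminate form.

Apply L'Hôpital's rule: differentiate numerator and denominator separately.
  f(x) = 2·x^2   ⇒   f'(x) = 4·x
  g(x) = e^(x) - 1   ⇒   g'(x) = e^(x)
  lim(x→0) f'(x)/g'(x) = lim(x→0) (4·x)/(e^(x))
  = 0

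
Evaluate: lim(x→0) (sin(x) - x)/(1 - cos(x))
This is a 0/0 indeterminate form.

Apply L'Hôpital's rule: differentiate numerator and denominator separately.
  f(x) = -x + sin(x)   ⇒   f'(x) = cos(x) - 1
  g(x) = 1 - cos(x)   ⇒   g'(x) = sin(x)
  lim(x→0) f'(x)/g'(x) = lim(x→0) (cos(x) - 1)/(sin(x))
  = 0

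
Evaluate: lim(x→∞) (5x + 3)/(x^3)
This is an ∞/∞ indeterminate form.

Apply L'Hôpital's rule: differentiate numerator and denominator separately.
  f(x) = 5·x + 3   ⇒   f'(x) = 5
  g(x) = x^3   ⇒   g'(x) = 3·x^2
  lim(x→∞) f'(x)/g'(x) = lim(x→∞) (5)/(3·x^2)
  = 0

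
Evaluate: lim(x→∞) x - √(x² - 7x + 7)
This is an ∞-∞ indeterminate form.

Combine fractions or rationalize to convert ∞-∞ to 0/0 form:
  lim(x→∞) x - √(x² - 7x + 7) = 7/2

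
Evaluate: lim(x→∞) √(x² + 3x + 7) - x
This is an ∞-∞ indeterminate form.

Combine fractions or rationalize to convert ∞-∞ to 0/0 form:
  lim(x→∞) √(x² + 3x + 7) - x = 3/2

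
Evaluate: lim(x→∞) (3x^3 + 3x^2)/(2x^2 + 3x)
This is an ∞/∞ indeterminate form.

Apply L'Hôpital's rule: differentiate numerator and denominator separately.
  f(x) = 3·x^3 + 3·x^2   ⇒   f'(x) = 9·x^2 + 6·x
  g(x) = 2·x^2 + 3·x   ⇒   g'(x) = 4·x + 3
  lim(x→∞) f'(x)/g'(x) = lim(x→∞) (9·x^2 + 6·x)/(4·x + 3)
  = ∞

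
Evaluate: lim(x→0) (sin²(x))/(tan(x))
This is a 0/0 indeterminate form.

Apply L'Hôpital's rule: differentiate numerator and denominator separately.
  f(x) = sin(x)^2   ⇒   f'(x) = 2·sin(x)·cos(x)
  g(x) = tan(x)   ⇒   g'(x) = tan(x)^2 + 1
  lim(x→0) f'(x)/g'(x) = lim(x→0) (2·sin(x)·cos(x))/(tan(x)^2 + 1)
  = 0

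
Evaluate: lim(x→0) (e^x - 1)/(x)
This is a 0/0 indeterminate form.

Apply L'Hôpital's rule: differentiate numerator and denominator separately.
  f(x) = e^(x) - 1   ⇒   f'(x) = e^(x)
  g(x) = x   ⇒   g'(x) = 1
  lim(x→0) f'(x)/g'(x) = lim(x→0) (e^(x))/(1)
  = 1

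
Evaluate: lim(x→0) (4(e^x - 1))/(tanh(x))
This is a 0/0 indeterminate form.

Apply L'Hôpital's rule: differentiate numerator and denominator separately.
  f(x) = 4·e^(x) - 4   ⇒   f'(x) = 4·e^(x)
  g(x) = tanh(x)   ⇒   g'(x) = 1 - tanh(x)^2
  lim(x→0) f'(x)/g'(x) = lim(x→0) (4·e^(x))/(1 - tanh(x)^2)
  = 4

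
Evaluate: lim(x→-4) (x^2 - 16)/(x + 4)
This is a standard limit.

Factor or rationalize the expression:
  lim(x→-4) (x^2 - 16)/(x + 4) = -8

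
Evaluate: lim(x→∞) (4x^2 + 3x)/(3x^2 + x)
This is an ∞/∞ indeterminate form.

Apply L'Hôpital's rule: differentiate numerator and denominator separately.
  f(x) = 4·x^2 + 3·x   ⇒   f'(x) = 8·x + 3
  g(x) = 3·x^2 + x   ⇒   g'(x) = 6·x + 1
  lim(x→∞) f'(x)/g'(x) = lim(x→∞) (8·x + 3)/(6·x + 1)
  = 4/3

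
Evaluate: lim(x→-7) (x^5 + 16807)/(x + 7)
This is a standard limit.

Factor or rationalize the expression:
  lim(x→-7) (x^5 + 16807)/(x + 7) = 12005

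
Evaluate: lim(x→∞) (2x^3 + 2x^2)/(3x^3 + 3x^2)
This is an ∞/∞ indeterminate form.

Apply L'Hôpital's rule: differentiate numerator and denominator separately.
  f(x) = 2·x^3 + 2·x^2   ⇒   f'(x) = 6·x^2 + 4·x
  g(x) = 3·x^3 + 3·x^2   ⇒   g'(x) = 9·x^2 + 6·x
  lim(x→∞) f'(x)/g'(x) = lim(x→∞) (6·x^2 + 4·x)/(9·x^2 + 6·x)
  = 2/3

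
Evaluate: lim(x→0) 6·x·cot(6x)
This is a 0·∞ indeterminate form.

Rewrite 0·∞ as a quotient (0/0 or ∞/∞ form), then apply L'Hôpital's rule:
  lim(x→0) 6·x·cot(6x) = 1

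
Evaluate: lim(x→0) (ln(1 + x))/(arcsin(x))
This is a 0/0 indeterminate form.

Apply L'Hôpital's rule: differentiate numerator and denominator separately.
  f(x) = ln(x + 1)   ⇒   f'(x) = 1/(x + 1)
  g(x) = asin(x)   ⇒   g'(x) = 1/sqrt(1 - x^2)
  lim(x→0) f'(x)/g'(x) = lim(x→0) (1/(x + 1))/(1/sqrt(1 - x^2))
  = 1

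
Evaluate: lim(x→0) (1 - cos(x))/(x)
This is a 0/0 indeterminate form.

Apply L'Hôpital's rule: differentiate numerator and denominator separately.
  f(x) = 1 - cos(x)   ⇒   f'(x) = sin(x)
  g(x) = x   ⇒   g'(x) = 1
  lim(x→0) f'(x)/g'(x) = lim(x→0) (sin(x))/(1)
  = 0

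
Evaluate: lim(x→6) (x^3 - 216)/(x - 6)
This is a standard limit.

Factor or rationalize the expression:
  lim(x→6) (x^3 - 216)/(x - 6) = 108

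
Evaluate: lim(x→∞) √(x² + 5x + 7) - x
This is an ∞-∞ indeterminate form.

Combine fractions or rationalize to convert ∞-∞ to 0/0 form:
  lim(x→∞) √(x² + 5x + 7) - x = 5/2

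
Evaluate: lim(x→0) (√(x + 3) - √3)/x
This is a standard limit.

Factor or rationalize the expression:
  lim(x→0) (√(x + 3) - √3)/x = sqrt(3)/6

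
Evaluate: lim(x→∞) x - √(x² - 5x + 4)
This is an ∞-∞ indeterminate form.

Combine fractions or rationalize to convert ∞-∞ to 0/0 form:
  lim(x→∞) x - √(x² - 5x + 4) = 5/2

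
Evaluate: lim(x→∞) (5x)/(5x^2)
This is an ∞/∞ indeterminate form.

Apply L'Hôpital's rule: differentiate numerator and denominator separately.
  f(x) = 5·x   ⇒   f'(x) = 5
  g(x) = 5·x^2   ⇒   g'(x) = 10·x
  lim(x→∞) f'(x)/g'(x) = lim(x→∞) (5)/(10·x)
  = 0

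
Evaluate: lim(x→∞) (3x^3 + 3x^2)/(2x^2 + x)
This is an ∞/∞ indeterminate form.

Apply L'Hôpital's rule: differentiate numerator and denominator separately.
  f(x) = 3·x^3 + 3·x^2   ⇒   f'(x) = 9·x^2 + 6·x
  g(x) = 2·x^2 + x   ⇒   g'(x) = 4·x + 1
  lim(x→∞) f'(x)/g'(x) = lim(x→∞) (9·x^2 + 6·x)/(4·x + 1)
  = ∞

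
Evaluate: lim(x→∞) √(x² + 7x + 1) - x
This is an ∞-∞ indeterminate form.

Combine fractions or rationalize to convert ∞-∞ to 0/0 form:
  lim(x→∞) √(x² + 7x + 1) - x = 7/2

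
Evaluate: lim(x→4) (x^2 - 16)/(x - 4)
This is a standard limit.

Factor or rationalize the expression:
  lim(x→4) (x^2 - 16)/(x - 4) = 8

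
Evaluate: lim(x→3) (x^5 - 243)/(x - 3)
This is a standard limit.

Factor or rationalize the expression:
  lim(x→3) (x^5 - 243)/(x - 3) = 405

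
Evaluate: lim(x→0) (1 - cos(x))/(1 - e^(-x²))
This is a 0/0 indeterminate form.

Apply L'Hôpital's rule: differentiate numerator and denominator separately.
  f(x) = 1 - cos(x)   ⇒   f'(x) = sin(x)
  g(x) = 1 - e^(-x^2)   ⇒   g'(x) = 2·x·e^(-x^2)
  lim(x→0) f'(x)/g'(x) = lim(x→0) (sin(x))/(2·x·e^(-x^2))
  = 1/2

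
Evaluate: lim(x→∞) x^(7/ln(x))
This is an exponential indeterminate form.

For exponential indeterminate forms, take the natural log:
  Let L = lim(x→∞) x^(7/ln(x))
  Then ln(L) = lim(x→∞) [exponent × ln(base)]
  Evaluate using L'Hôpital or standard limits, then exponentiate.
  L = e^(7)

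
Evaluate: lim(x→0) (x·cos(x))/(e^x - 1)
This is a 0/0 indeterminate form.

Apply L'Hôpital's rule: differentiate numerator and denominator separately.
  f(x) = x·cos(x)   ⇒   f'(x) = -x·sin(x) + cos(x)
  g(x) = e^(x) - 1   ⇒   g'(x) = e^(x)
  lim(x→0) f'(x)/g'(x) = lim(x→0) (-x·sin(x) + cos(x))/(e^(x))
  = 1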